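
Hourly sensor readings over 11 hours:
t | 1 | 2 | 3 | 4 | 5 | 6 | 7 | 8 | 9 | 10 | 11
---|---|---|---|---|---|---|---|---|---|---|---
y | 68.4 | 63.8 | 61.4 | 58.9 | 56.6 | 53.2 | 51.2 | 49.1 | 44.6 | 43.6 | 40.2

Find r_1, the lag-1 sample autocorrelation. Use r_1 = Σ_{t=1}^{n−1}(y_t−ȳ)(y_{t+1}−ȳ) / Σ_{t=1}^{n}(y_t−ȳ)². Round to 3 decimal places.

Mean ȳ = (68.4 + 63.8 + 61.4 + 58.9 + 56.6 + 53.2 + 51.2 + 49.1 + 44.6 + 43.6 + 40.2)/11 = 53.7273
Numerator Σ_{t=1}^{10}(y_t−ȳ)(y_{t+1}−ȳ) = 562.8038
Denominator Σ(y_t−ȳ)² = 807.5618
r_1 = 562.8038 / 807.5618 = 0.697

0.697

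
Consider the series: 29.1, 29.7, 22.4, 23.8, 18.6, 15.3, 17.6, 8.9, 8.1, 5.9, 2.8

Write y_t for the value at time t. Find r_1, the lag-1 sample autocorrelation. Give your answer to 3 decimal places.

0.687

Mean ȳ = (29.1 + 29.7 + 22.4 + 23.8 + 18.6 + 15.3 + 17.6 + 8.9 + 8.1 + 5.9 + 2.8)/11 = 16.5636
Numerator Σ_{t=1}^{10}(y_t−ȳ)(y_{t+1}−ȳ) = 588.3814
Denominator Σ(y_t−ȳ)² = 856.4855
r_1 = 588.3814 / 856.4855 = 0.687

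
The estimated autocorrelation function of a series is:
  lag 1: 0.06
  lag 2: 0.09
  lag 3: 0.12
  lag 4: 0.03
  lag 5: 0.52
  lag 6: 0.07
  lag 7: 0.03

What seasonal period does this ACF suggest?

The largest autocorrelation is r_5 = 0.52; the remaining lags stay at or below 0.12.
The dominant spike at lag 5 indicates a seasonal period of 5.

5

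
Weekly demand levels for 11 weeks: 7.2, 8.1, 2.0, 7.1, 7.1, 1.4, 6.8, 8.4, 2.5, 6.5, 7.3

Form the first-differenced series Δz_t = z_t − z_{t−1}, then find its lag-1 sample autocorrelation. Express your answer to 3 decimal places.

-0.493

First differences Δz: 0.9, -6.1, 5.1, 0.0, -5.7, 5.4, 1.6, -5.9, 4.0, 0.8
Mean of differences = 0.0100
Numerator Σ(Δz_t−Δz̄)(Δz_{t+1}−Δz̄) = -88.5641
Denominator Σ(Δz_t−Δz̄)² = 179.6890
r_1(Δz) = -88.5641 / 179.6890 = -0.493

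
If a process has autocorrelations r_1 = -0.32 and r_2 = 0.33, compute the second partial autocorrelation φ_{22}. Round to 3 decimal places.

φ_{22} = (r_2 − r_1²) / (1 − r_1²)
r_1² = (-0.32)² = 0.1024
Numerator = 0.33 − 0.1024 = 0.2276; denominator = 1 − 0.1024 = 0.8976
φ_{22} = 0.2276 / 0.8976 = 0.254

0.254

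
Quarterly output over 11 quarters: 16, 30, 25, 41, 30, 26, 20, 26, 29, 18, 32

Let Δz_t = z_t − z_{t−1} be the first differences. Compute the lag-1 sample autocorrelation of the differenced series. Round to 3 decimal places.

-0.453

First differences Δz: 14, -5, 16, -11, -4, -6, 6, 3, -11, 14
Mean of differences = 1.6000
Numerator Σ(Δz_t−Δz̄)(Δz_{t+1}−Δz̄) = -446.3600
Denominator Σ(Δz_t−Δz̄)² = 986.4000
r_1(Δz) = -446.3600 / 986.4000 = -0.453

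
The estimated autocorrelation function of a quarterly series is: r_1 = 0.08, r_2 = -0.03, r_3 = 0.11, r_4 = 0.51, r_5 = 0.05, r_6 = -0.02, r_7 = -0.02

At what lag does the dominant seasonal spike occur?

The largest autocorrelation is r_4 = 0.51; the remaining lags stay at or below 0.11.
The dominant spike at lag 4 indicates a seasonal period of 4.

4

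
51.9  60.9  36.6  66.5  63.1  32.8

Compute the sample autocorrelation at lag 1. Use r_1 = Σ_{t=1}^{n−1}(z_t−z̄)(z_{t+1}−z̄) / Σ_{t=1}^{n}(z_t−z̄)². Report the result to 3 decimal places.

Mean z̄ = (51.9 + 60.9 + 36.6 + 66.5 + 63.1 + 32.8)/6 = 51.9667
Deviations from mean: -0.0667, 8.9333, -15.3667, 14.5333, 11.1333, -19.1667
Numerator Σ_{t=1}^{5}(z_t−z̄)(z_{t+1}−z̄) = -412.7844
Denominator Σ(z_t−z̄)² = 1018.4733
r_1 = -412.7844 / 1018.4733 = -0.405

-0.405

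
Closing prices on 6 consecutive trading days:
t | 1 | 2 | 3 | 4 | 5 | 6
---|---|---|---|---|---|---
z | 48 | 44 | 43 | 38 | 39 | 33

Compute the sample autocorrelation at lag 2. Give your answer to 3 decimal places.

Mean z̄ = (48 + 44 + 43 + 38 + 39 + 33)/6 = 40.8333
Deviations from mean: 7.1667, 3.1667, 2.1667, -2.8333, -1.8333, -7.8333
Numerator Σ_{t=1}^{4}(z_t−z̄)(z_{t+2}−z̄) = 24.7778
Denominator Σ(z_t−z̄)² = 138.8333
r_2 = 24.7778 / 138.8333 = 0.178

0.178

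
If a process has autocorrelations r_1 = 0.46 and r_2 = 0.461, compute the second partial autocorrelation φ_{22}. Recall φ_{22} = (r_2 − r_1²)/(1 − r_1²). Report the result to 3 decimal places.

0.316

φ_{22} = (r_2 − r_1²) / (1 − r_1²)
r_1² = (0.46)² = 0.2116
Numerator = 0.461 − 0.2116 = 0.2494; denominator = 1 − 0.2116 = 0.7884
φ_{22} = 0.2494 / 0.7884 = 0.316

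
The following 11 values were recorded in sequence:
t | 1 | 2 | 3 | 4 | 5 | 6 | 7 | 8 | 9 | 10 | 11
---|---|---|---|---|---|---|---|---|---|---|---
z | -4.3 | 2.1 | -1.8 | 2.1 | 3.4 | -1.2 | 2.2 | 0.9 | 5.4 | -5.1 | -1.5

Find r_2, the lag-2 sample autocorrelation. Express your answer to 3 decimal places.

Mean z̄ = (-4.3 + 2.1 − 1.8 + 2.1 + 3.4 − 1.2 + 2.2 + 0.9 + 5.4 − 5.1 − 1.5)/11 = 0.2000
Numerator Σ_{t=1}^{9}(z_t−z̄)(z_{t+2}−z̄) = 6.8200
Denominator Σ(z_t−z̄)² = 106.1800
r_2 = 6.8200 / 106.1800 = 0.064

0.064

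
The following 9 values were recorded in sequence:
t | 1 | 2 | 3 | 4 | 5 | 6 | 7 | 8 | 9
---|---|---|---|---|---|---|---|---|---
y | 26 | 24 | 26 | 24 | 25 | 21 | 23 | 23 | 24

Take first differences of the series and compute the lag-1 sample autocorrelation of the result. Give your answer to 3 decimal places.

First differences Δy: -2, 2, -2, 1, -4, 2, 0, 1
Mean of differences = -0.2500
Numerator Σ(Δy_t−Δȳ)(Δy_{t+1}−Δȳ) = -22.3125
Denominator Σ(Δy_t−Δȳ)² = 33.5000
r_1(Δy) = -22.3125 / 33.5000 = -0.666

-0.666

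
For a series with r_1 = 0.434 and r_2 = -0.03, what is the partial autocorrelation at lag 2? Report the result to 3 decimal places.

φ_{22} = (r_2 − r_1²) / (1 − r_1²)
r_1² = (0.434)² = 0.188356
Numerator = -0.03 − 0.1884 = -0.2184; denominator = 1 − 0.1884 = 0.8116
φ_{22} = -0.2184 / 0.8116 = -0.269

-0.269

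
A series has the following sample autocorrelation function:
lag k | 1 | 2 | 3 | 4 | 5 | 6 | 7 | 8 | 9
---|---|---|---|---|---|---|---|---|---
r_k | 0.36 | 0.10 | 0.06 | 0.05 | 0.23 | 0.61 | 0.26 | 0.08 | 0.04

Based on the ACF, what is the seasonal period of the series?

6

The largest autocorrelation is r_6 = 0.61; the remaining lags stay at or below 0.36. The elevated value at lag 1 (0.36), dropping to 0.10 at lag 2, reflects decaying short-term dependence rather than seasonality.
The dominant spike at lag 6 indicates a seasonal period of 6.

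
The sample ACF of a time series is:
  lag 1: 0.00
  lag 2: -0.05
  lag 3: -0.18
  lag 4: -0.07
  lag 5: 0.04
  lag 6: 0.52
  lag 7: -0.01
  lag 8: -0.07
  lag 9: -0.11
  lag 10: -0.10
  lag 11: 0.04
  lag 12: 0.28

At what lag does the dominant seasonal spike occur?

The largest autocorrelation is r_6 = 0.52, with a weaker echo at lag 12 (0.28); the remaining lags stay at or below 0.04.
The dominant spike at lag 6 indicates a seasonal period of 6.

6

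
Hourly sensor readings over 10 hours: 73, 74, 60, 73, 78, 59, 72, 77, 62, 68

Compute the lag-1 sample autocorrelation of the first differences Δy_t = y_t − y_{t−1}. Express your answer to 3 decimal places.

-0.482

First differences Δy: 1, -14, 13, 5, -19, 13, 5, -15, 6
Mean of differences = -0.5556
Numerator Σ(Δy_t−Δȳ)(Δy_{t+1}−Δȳ) = -579.9753
Denominator Σ(Δy_t−Δȳ)² = 1204.2222
r_1(Δy) = -579.9753 / 1204.2222 = -0.482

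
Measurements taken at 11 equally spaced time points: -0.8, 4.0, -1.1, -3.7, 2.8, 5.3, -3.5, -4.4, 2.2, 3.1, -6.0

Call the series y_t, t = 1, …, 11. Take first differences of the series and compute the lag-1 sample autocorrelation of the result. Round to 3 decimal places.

-0.114

First differences Δy: 4.8, -5.1, -2.6, 6.5, 2.5, -8.8, -0.9, 6.6, 0.9, -9.1
Mean of differences = -0.5200
Numerator Σ(Δy_t−Δȳ)(Δy_{t+1}−Δȳ) = -34.8784
Denominator Σ(Δy_t−Δȳ)² = 307.0360
r_1(Δy) = -34.8784 / 307.0360 = -0.114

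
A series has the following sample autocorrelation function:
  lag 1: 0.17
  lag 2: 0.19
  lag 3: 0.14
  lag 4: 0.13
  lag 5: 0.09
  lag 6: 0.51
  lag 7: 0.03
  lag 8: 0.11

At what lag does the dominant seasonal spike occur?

6

The largest autocorrelation is r_6 = 0.51; the remaining lags stay at or below 0.19.
The dominant spike at lag 6 indicates a seasonal period of 6.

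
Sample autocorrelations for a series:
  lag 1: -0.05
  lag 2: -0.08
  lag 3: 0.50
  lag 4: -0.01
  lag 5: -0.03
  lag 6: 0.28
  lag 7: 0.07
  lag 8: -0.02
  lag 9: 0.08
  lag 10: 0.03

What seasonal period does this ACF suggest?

The largest autocorrelation is r_3 = 0.50, with a weaker echo at lag 6 (0.28); the remaining lags stay at or below 0.08.
The dominant spike at lag 3 indicates a seasonal period of 3.

3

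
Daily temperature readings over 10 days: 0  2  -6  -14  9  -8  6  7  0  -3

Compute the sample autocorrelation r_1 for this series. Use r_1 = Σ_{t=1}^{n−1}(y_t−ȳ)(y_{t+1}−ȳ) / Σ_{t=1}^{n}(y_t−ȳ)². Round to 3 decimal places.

-0.288

Mean ȳ = (0 + 2 − 6 − 14 + 9 − 8 + 6 + 7 + 0 − 3)/10 = -0.7000
Numerator Σ_{t=1}^{9}(y_t−ȳ)(y_{t+1}−ȳ) = -135.2900
Denominator Σ(y_t−ȳ)² = 470.1000
r_1 = -135.2900 / 470.1000 = -0.288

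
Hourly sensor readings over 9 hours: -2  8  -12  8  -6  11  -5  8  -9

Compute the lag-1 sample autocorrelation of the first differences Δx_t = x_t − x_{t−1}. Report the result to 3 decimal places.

First differences Δx: 10, -20, 20, -14, 17, -16, 13, -17
Mean of differences = -0.8750
Numerator Σ(Δx_t−Δx̄)(Δx_{t+1}−Δx̄) = -1819.7656
Denominator Σ(Δx_t−Δx̄)² = 2092.8750
r_1(Δx) = -1819.7656 / 2092.8750 = -0.870

-0.870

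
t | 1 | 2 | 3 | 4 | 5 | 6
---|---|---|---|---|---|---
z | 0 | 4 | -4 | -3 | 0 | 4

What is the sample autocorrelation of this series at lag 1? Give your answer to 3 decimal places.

Mean z̄ = (0 + 4 − 4 − 3 + 0 + 4)/6 = 0.1667
Deviations from mean: -0.1667, 3.8333, -4.1667, -3.1667, -0.1667, 3.8333
Numerator Σ_{t=1}^{5}(z_t−z̄)(z_{t+1}−z̄) = -3.5278
Denominator Σ(z_t−z̄)² = 56.8333
r_1 = -3.5278 / 56.8333 = -0.062

-0.062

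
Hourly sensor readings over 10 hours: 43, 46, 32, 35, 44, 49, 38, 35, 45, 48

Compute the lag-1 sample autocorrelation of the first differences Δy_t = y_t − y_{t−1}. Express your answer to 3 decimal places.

-0.061

First differences Δy: 3, -14, 3, 9, 5, -11, -3, 10, 3
Mean of differences = 0.5556
Numerator Σ(Δy_t−Δȳ)(Δy_{t+1}−Δȳ) = -33.7531
Denominator Σ(Δy_t−Δȳ)² = 556.2222
r_1(Δy) = -33.7531 / 556.2222 = -0.061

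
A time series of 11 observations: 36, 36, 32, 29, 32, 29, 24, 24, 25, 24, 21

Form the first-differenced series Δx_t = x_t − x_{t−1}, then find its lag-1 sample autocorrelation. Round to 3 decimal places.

First differences Δx: 0, -4, -3, 3, -3, -5, 0, 1, -1, -3
Mean of differences = -1.5000
Numerator Σ(Δx_t−Δx̄)(Δx_{t+1}−Δx̄) = -9.2500
Denominator Σ(Δx_t−Δx̄)² = 56.5000
r_1(Δx) = -9.2500 / 56.5000 = -0.164

-0.164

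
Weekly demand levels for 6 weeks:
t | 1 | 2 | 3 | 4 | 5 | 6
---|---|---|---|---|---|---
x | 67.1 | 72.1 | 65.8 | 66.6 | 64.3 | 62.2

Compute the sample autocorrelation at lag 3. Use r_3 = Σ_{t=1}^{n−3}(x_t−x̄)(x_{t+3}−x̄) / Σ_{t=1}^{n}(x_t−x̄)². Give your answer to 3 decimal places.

-0.168

Mean x̄ = (67.1 + 72.1 + 65.8 + 66.6 + 64.3 + 62.2)/6 = 66.3500
Deviations from mean: 0.7500, 5.7500, -0.5500, 0.2500, -2.0500, -4.1500
Σ(x_t−x̄)(x_{t+3}−x̄) = (0.1875) + (-11.7875) + (2.2825) = -9.3175
Denominator Σ(x_t−x̄)² = 55.4150
r_3 = -9.3175 / 55.4150 = -0.168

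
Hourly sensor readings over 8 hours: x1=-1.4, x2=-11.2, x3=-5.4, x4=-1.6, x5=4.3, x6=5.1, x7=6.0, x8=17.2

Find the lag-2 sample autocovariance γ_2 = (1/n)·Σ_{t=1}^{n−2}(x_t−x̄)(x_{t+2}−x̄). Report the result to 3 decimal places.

12.305

Mean x̄ = (-1.4 − 11.2 − 5.4 − 1.6 + 4.3 + 5.1 + 6.0 + 17.2)/8 = 1.6250
Σ_{t=1}^{6}(x_t−x̄)(x_{t+2}−x̄) = 98.4388
γ_2 = 98.4388 / 8 = 12.305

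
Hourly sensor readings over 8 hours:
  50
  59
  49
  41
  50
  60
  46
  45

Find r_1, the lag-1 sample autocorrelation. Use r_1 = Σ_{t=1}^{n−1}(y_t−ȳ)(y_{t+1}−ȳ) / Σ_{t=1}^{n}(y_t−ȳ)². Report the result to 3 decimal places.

Mean ȳ = (50 + 59 + 49 + 41 + 50 + 60 + 46 + 45)/8 = 50.0000
Σ(y_t−ȳ)(y_{t+1}−ȳ) = (0.0000) + (-9.0000) + (9.0000) + (0.0000) + (0.0000) + (-40.0000) + (20.0000) = -20.0000
Denominator Σ(y_t−ȳ)² = 304.0000
r_1 = -20.0000 / 304.0000 = -0.066

-0.066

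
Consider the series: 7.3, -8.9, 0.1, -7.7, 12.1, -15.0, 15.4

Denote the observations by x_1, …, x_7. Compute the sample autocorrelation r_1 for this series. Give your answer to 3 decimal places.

Mean x̄ = (7.3 − 8.9 + 0.1 − 7.7 + 12.1 − 15.0 + 15.4)/7 = 0.4714
Σ(x_t−x̄)(x_{t+1}−x̄) = (-63.9935) + (3.4808) + (3.0351) + (-95.0220) + (-179.9106) + (-230.9663) = -563.3765
Denominator Σ(x_t−x̄)² = 798.8143
r_1 = -563.3765 / 798.8143 = -0.705

-0.705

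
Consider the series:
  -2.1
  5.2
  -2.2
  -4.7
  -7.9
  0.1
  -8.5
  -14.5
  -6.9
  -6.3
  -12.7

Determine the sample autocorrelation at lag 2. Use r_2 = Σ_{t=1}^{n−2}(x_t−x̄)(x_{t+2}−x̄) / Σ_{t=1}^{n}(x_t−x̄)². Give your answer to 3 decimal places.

-0.017

Mean x̄ = (-2.1 + 5.2 − 2.2 − 4.7 − 7.9 + 0.1 − 8.5 − 14.5 − 6.9 − 6.3 − 12.7)/11 = -5.5000
Numerator Σ_{t=1}^{9}(x_t−x̄)(x_{t+2}−x̄) = -5.3800
Denominator Σ(x_t−x̄)² = 319.1400
r_2 = -5.3800 / 319.1400 = -0.017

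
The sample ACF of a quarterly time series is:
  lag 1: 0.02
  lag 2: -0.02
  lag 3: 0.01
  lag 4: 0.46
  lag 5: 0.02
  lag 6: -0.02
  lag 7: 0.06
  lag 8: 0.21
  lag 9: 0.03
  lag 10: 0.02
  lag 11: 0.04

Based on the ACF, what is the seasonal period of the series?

The largest autocorrelation is r_4 = 0.46, with a weaker echo at lag 8 (0.21); the remaining lags stay at or below 0.06.
The dominant spike at lag 4 indicates a seasonal period of 4.

4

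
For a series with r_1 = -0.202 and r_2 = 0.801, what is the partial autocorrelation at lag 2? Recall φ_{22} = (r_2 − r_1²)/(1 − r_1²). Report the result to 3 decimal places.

0.793

φ_{22} = (r_2 − r_1²) / (1 − r_1²)
r_1² = (-0.202)² = 0.040804
Numerator = 0.801 − 0.0408 = 0.7602; denominator = 1 − 0.0408 = 0.9592
φ_{22} = 0.7602 / 0.9592 = 0.793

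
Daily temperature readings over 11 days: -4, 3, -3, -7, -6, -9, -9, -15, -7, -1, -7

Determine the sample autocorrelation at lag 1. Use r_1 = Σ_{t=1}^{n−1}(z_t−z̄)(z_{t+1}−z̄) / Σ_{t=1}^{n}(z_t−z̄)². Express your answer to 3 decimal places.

Mean z̄ = (-4 + 3 − 3 − 7 − 6 − 9 − 9 − 15 − 7 − 1 − 7)/11 = -5.9091
Numerator Σ_{t=1}^{10}(z_t−z̄)(z_{t+1}−z̄) = 76.9917
Denominator Σ(z_t−z̄)² = 220.9091
r_1 = 76.9917 / 220.9091 = 0.349

0.349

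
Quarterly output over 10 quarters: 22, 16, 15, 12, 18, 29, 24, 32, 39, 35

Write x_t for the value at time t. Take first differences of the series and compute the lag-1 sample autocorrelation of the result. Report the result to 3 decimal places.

First differences Δx: -6, -1, -3, 6, 11, -5, 8, 7, -4
Mean of differences = 1.4444
Numerator Σ(Δx_t−Δx̄)(Δx_{t+1}−Δx̄) = -45.3086
Denominator Σ(Δx_t−Δx̄)² = 338.2222
r_1(Δx) = -45.3086 / 338.2222 = -0.134

-0.134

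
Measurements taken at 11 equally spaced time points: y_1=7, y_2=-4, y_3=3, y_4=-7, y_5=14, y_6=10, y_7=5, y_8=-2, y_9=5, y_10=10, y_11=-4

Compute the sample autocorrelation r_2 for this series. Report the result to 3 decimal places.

Mean ȳ = (7 − 4 + 3 − 7 + 14 + 10 + 5 − 2 + 5 + 10 − 4)/11 = 3.3636
Numerator Σ_{t=1}^{9}(y_t−ȳ)(y_{t+2}−ȳ) = -60.8099
Denominator Σ(y_t−ȳ)² = 464.5455
r_2 = -60.8099 / 464.5455 = -0.131

-0.131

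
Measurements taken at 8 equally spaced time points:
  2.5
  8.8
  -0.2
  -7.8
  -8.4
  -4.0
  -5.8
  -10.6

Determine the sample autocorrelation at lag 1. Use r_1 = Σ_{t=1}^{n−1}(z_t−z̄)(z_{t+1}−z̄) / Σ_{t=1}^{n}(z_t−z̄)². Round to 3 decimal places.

Mean z̄ = (2.5 + 8.8 − 0.2 − 7.8 − 8.4 − 4.0 − 5.8 − 10.6)/8 = -3.1875
Deviations from mean: 5.6875, 11.9875, 2.9875, -4.6125, -5.2125, -0.8125, -2.6125, -7.4125
Numerator Σ_{t=1}^{7}(z_t−z̄)(z_{t+1}−z̄) = 139.9773
Denominator Σ(z_t−z̄)² = 295.8488
r_1 = 139.9773 / 295.8488 = 0.473

0.473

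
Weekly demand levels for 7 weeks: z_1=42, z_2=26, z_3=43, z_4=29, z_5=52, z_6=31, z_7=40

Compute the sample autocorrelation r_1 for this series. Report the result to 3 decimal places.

-0.769

Mean z̄ = (42 + 26 + 43 + 29 + 52 + 31 + 40)/7 = 37.5714
Deviations from mean: 4.4286, -11.5714, 5.4286, -8.5714, 14.4286, -6.5714, 2.4286
Numerator Σ_{t=1}^{6}(z_t−z̄)(z_{t+1}−z̄) = -395.0408
Denominator Σ(z_t−z̄)² = 513.7143
r_1 = -395.0408 / 513.7143 = -0.769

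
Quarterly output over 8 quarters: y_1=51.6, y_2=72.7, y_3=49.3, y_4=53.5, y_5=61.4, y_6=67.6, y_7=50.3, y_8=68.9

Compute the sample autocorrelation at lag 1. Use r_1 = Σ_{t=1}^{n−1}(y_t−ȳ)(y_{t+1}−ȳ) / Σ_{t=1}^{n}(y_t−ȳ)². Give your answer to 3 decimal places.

-0.541

Mean ȳ = (51.6 + 72.7 + 49.3 + 53.5 + 61.4 + 67.6 + 50.3 + 68.9)/8 = 59.4125
Deviations from mean: -7.8125, 13.2875, -10.1125, -5.9125, 1.9875, 8.1875, -9.1125, 9.4875
Σ(y_t−ȳ)(y_{t+1}−ȳ) = (-103.8086) + (-134.3698) + (59.7902) + (-11.7511) + (16.2727) + (-74.6086) + (-86.4548) = -334.9302
Denominator Σ(y_t−ȳ)² = 618.8488
r_1 = -334.9302 / 618.8488 = -0.541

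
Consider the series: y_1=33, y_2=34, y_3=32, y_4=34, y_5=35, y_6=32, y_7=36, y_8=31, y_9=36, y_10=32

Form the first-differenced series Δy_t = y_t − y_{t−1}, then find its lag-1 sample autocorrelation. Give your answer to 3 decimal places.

First differences Δy: 1, -2, 2, 1, -3, 4, -5, 5, -4
Mean of differences = -0.1111
Numerator Σ(Δy_t−Δȳ)(Δy_{t+1}−Δȳ) = -83.7901
Denominator Σ(Δy_t−Δȳ)² = 100.8889
r_1(Δy) = -83.7901 / 100.8889 = -0.831

-0.831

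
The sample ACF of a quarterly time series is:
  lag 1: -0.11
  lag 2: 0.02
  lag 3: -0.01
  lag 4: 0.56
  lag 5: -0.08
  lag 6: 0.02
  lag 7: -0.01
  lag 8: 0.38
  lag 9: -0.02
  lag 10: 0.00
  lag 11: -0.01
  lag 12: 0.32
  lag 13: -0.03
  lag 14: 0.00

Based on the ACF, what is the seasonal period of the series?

The largest autocorrelation is r_4 = 0.56, with weaker echoes at lags 8 (0.38) and 12 (0.32); the remaining lags stay at or below 0.02.
The dominant spike at lag 4 indicates a seasonal period of 4.

4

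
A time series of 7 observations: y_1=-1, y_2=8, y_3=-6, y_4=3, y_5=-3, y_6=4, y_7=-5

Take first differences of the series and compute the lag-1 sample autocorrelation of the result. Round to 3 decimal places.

-0.794

First differences Δy: 9, -14, 9, -6, 7, -9
Mean of differences = -0.6667
Numerator Σ(Δy_t−Δȳ)(Δy_{t+1}−Δȳ) = -414.1111
Denominator Σ(Δy_t−Δȳ)² = 521.3333
r_1(Δy) = -414.1111 / 521.3333 = -0.794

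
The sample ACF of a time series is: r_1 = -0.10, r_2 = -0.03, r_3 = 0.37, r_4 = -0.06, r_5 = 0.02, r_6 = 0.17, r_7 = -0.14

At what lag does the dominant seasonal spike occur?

The largest autocorrelation is r_3 = 0.37, with a weaker echo at lag 6 (0.17); the remaining lags stay at or below 0.02.
The dominant spike at lag 3 indicates a seasonal period of 3.

3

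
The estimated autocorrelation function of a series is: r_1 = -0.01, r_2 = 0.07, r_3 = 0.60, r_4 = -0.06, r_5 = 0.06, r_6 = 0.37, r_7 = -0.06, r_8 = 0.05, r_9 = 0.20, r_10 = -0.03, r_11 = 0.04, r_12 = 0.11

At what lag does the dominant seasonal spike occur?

The largest autocorrelation is r_3 = 0.60, with weaker echoes at lags 6 (0.37) and 9 (0.20); the remaining lags stay at or below 0.11.
The dominant spike at lag 3 indicates a seasonal period of 3.

3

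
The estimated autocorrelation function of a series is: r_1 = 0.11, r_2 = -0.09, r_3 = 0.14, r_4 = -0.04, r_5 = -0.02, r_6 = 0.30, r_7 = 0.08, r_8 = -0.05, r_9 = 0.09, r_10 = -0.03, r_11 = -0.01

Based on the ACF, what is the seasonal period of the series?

The largest autocorrelation is r_6 = 0.30; the remaining lags stay at or below 0.14.
The dominant spike at lag 6 indicates a seasonal period of 6.

6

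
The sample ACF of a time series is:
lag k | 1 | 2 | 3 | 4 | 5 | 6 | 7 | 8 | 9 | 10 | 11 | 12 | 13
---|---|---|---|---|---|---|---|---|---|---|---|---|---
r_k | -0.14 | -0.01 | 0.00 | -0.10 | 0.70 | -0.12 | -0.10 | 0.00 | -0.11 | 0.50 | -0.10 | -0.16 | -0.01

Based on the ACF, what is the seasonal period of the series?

The largest autocorrelation is r_5 = 0.70, with a weaker echo at lag 10 (0.50); the remaining lags stay at or below 0.00.
The dominant spike at lag 5 indicates a seasonal period of 5.

5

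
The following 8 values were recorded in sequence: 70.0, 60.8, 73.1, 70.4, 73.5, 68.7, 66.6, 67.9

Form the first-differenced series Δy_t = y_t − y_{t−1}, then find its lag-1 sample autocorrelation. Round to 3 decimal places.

-0.571

First differences Δy: -9.2, 12.3, -2.7, 3.1, -4.8, -2.1, 1.3
Mean of differences = -0.3000
Numerator Σ(Δy_t−Δȳ)(Δy_{t+1}−Δȳ) = -160.6200
Denominator Σ(Δy_t−Δȳ)² = 281.3400
r_1(Δy) = -160.6200 / 281.3400 = -0.571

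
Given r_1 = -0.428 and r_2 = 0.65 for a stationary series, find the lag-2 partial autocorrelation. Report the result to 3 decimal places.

φ_{22} = (r_2 − r_1²) / (1 − r_1²)
r_1² = (-0.428)² = 0.183184
Numerator = 0.65 − 0.1832 = 0.4668; denominator = 1 − 0.1832 = 0.8168
φ_{22} = 0.4668 / 0.8168 = 0.572

0.572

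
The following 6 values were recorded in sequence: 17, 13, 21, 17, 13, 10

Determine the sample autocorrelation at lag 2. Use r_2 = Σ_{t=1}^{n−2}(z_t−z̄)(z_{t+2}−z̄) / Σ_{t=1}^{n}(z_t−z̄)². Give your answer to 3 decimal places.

Mean z̄ = (17 + 13 + 21 + 17 + 13 + 10)/6 = 15.1667
Σ(z_t−z̄)(z_{t+2}−z̄) = (10.6944) + (-3.9722) + (-12.6389) + (-9.4722) = -15.3889
Denominator Σ(z_t−z̄)² = 76.8333
r_2 = -15.3889 / 76.8333 = -0.200

-0.200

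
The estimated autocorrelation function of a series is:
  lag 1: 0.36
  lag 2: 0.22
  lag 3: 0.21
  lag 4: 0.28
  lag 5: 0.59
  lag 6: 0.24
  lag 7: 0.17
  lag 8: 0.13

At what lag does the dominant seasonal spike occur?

5

The largest autocorrelation is r_5 = 0.59; the remaining lags stay at or below 0.36. The elevated value at lag 1 (0.36), dropping to 0.22 at lag 2, reflects decaying short-term dependence rather than seasonality.
The dominant spike at lag 5 indicates a seasonal period of 5.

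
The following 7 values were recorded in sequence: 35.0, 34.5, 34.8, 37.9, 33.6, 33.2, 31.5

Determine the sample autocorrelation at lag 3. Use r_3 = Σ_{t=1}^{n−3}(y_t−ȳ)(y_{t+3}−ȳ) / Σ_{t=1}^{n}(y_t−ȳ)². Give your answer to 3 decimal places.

Mean ȳ = (35.0 + 34.5 + 34.8 + 37.9 + 33.6 + 33.2 + 31.5)/7 = 34.3571
Numerator Σ_{t=1}^{4}(y_t−ȳ)(y_{t+3}−ȳ) = -8.4655
Denominator Σ(y_t−ȳ)² = 23.2571
r_3 = -8.4655 / 23.2571 = -0.364

-0.364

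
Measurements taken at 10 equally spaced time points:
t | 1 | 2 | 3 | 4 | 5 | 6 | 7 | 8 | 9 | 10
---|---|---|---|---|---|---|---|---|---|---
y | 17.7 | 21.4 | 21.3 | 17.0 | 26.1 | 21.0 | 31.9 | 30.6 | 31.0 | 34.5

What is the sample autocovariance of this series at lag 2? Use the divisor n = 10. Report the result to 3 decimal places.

16.393

Mean ȳ = (17.7 + 21.4 + 21.3 + 17.0 + 26.1 + 21.0 + 31.9 + 30.6 + 31.0 + 34.5)/10 = 25.2500
Σ_{t=1}^{8}(y_t−ȳ)(y_{t+2}−ȳ) = 163.9300
γ_2 = 163.9300 / 10 = 16.393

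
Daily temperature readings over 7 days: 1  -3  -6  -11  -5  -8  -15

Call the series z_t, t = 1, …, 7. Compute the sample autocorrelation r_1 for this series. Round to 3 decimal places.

Mean z̄ = (1 − 3 − 6 − 11 − 5 − 8 − 15)/7 = -6.7143
Σ(z_t−z̄)(z_{t+1}−z̄) = (28.6531) + (2.6531) + (-3.0612) + (-7.3469) + (-2.2041) + (10.6531) = 29.3469
Denominator Σ(z_t−z̄)² = 165.4286
r_1 = 29.3469 / 165.4286 = 0.177

0.177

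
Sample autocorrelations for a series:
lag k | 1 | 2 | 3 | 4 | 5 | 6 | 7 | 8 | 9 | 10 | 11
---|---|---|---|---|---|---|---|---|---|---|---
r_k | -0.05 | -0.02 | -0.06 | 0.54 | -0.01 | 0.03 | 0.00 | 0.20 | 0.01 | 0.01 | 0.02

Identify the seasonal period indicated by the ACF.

4

The largest autocorrelation is r_4 = 0.54, with a weaker echo at lag 8 (0.20); the remaining lags stay at or below 0.03.
The dominant spike at lag 4 indicates a seasonal period of 4.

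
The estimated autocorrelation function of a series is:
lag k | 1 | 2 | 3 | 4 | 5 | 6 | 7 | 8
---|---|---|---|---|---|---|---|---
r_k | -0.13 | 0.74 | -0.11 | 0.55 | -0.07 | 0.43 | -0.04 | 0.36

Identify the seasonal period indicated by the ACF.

The largest autocorrelation is r_2 = 0.74, with weaker echoes at lags 4 (0.55), 6 (0.43) and 8 (0.36); the remaining lags stay at or below -0.04.
The dominant spike at lag 2 indicates a seasonal period of 2.

2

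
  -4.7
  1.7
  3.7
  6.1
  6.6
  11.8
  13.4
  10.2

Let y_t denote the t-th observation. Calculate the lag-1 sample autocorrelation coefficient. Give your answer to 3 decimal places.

0.542

Mean ȳ = (-4.7 + 1.7 + 3.7 + 6.1 + 6.6 + 11.8 + 13.4 + 10.2)/8 = 6.1000
Deviations from mean: -10.8000, -4.4000, -2.4000, 0.0000, 0.5000, 5.7000, 7.3000, 4.1000
Numerator Σ_{t=1}^{7}(y_t−ȳ)(y_{t+1}−ȳ) = 132.4700
Denominator Σ(y_t−ȳ)² = 244.6000
r_1 = 132.4700 / 244.6000 = 0.542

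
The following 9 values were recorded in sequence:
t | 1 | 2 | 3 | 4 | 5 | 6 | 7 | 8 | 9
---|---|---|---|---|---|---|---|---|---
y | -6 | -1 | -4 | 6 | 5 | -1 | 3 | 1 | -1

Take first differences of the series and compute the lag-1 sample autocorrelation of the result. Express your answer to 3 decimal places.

-0.410

First differences Δy: 5, -3, 10, -1, -6, 4, -2, -2
Mean of differences = 0.6250
Numerator Σ(Δy_t−Δȳ)(Δy_{t+1}−Δȳ) = -78.6406
Denominator Σ(Δy_t−Δȳ)² = 191.8750
r_1(Δy) = -78.6406 / 191.8750 = -0.410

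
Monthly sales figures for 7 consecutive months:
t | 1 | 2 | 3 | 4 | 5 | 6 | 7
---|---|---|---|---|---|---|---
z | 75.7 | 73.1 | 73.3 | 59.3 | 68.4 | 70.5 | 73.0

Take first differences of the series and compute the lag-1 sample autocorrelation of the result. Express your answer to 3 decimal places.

-0.365

First differences Δz: -2.6, 0.2, -14.0, 9.1, 2.1, 2.5
Mean of differences = -0.4500
Numerator Σ(Δz_t−Δz̄)(Δz_{t+1}−Δz̄) = -107.7325
Denominator Σ(Δz_t−Δz̄)² = 295.0550
r_1(Δz) = -107.7325 / 295.0550 = -0.365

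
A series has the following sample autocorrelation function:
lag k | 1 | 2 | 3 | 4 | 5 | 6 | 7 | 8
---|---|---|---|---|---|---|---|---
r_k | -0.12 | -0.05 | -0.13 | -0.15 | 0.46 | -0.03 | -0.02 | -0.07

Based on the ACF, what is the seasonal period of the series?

The largest autocorrelation is r_5 = 0.46; the remaining lags stay at or below -0.02.
The dominant spike at lag 5 indicates a seasonal period of 5.

5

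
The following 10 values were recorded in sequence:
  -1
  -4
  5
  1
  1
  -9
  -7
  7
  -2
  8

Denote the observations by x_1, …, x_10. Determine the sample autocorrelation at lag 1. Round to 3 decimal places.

-0.123

Mean x̄ = (-1 − 4 + 5 + 1 + 1 − 9 − 7 + 7 − 2 + 8)/10 = -0.1000
Numerator Σ_{t=1}^{9}(x_t−x̄)(x_{t+1}−x̄) = -35.8100
Denominator Σ(x_t−x̄)² = 290.9000
r_1 = -35.8100 / 290.9000 = -0.123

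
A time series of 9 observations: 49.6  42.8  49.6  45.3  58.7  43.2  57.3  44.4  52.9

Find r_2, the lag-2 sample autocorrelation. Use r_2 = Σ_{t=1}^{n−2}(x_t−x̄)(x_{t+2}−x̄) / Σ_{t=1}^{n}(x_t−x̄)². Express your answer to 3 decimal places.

0.657

Mean x̄ = (49.6 + 42.8 + 49.6 + 45.3 + 58.7 + 43.2 + 57.3 + 44.4 + 52.9)/9 = 49.3111
Numerator Σ_{t=1}^{7}(x_t−x̄)(x_{t+2}−x̄) = 187.1153
Denominator Σ(x_t−x̄)² = 284.9689
r_2 = 187.1153 / 284.9689 = 0.657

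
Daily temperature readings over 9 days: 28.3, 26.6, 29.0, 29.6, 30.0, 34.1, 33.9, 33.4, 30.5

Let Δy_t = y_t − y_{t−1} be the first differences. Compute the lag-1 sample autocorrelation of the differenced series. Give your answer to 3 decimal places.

First differences Δy: -1.7, 2.4, 0.6, 0.4, 4.1, -0.2, -0.5, -2.9
Mean of differences = 0.2750
Numerator Σ(Δy_t−Δȳ)(Δy_{t+1}−Δȳ) = -1.9756
Denominator Σ(Δy_t−Δȳ)² = 34.0750
r_1(Δy) = -1.9756 / 34.0750 = -0.058

-0.058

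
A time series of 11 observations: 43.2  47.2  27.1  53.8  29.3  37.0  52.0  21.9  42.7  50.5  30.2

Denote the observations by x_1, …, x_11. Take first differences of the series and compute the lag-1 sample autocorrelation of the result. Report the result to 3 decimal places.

-0.634

First differences Δx: 4.0, -20.1, 26.7, -24.5, 7.7, 15.0, -30.1, 20.8, 7.8, -20.3
Mean of differences = -1.3000
Numerator Σ(Δx_t−Δx̄)(Δx_{t+1}−Δx̄) = -2415.4500
Denominator Σ(Δx_t−Δx̄)² = 3812.1200
r_1(Δx) = -2415.4500 / 3812.1200 = -0.634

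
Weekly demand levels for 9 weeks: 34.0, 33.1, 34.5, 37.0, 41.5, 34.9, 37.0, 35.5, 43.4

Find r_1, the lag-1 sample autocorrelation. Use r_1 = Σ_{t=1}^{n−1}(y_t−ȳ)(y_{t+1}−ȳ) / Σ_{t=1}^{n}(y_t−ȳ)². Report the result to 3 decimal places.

Mean ȳ = (34.0 + 33.1 + 34.5 + 37.0 + 41.5 + 34.9 + 37.0 + 35.5 + 43.4)/9 = 36.7667
Numerator Σ_{t=1}^{8}(y_t−ȳ)(y_{t+1}−ȳ) = 1.0622
Denominator Σ(y_t−ȳ)² = 97.8400
r_1 = 1.0622 / 97.8400 = 0.011

0.011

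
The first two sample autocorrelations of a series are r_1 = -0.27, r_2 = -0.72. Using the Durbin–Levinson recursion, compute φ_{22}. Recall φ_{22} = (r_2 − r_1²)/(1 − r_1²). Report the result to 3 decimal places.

-0.855

φ_{22} = (r_2 − r_1²) / (1 − r_1²)
r_1² = (-0.27)² = 0.0729
Numerator = -0.72 − 0.0729 = -0.7929; denominator = 1 − 0.0729 = 0.9271
φ_{22} = -0.7929 / 0.9271 = -0.855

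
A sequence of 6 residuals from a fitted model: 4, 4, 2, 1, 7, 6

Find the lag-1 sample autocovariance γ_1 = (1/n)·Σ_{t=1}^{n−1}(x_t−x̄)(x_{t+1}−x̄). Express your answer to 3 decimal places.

0.500

Mean x̄ = (4 + 4 + 2 + 1 + 7 + 6)/6 = 4.0000
Deviations: 0.0000, 0.0000, -2.0000, -3.0000, 3.0000, 2.0000
Σ_{t=1}^{5}(x_t−x̄)(x_{t+1}−x̄) = 3.0000
γ_1 = 3.0000 / 6 = 0.500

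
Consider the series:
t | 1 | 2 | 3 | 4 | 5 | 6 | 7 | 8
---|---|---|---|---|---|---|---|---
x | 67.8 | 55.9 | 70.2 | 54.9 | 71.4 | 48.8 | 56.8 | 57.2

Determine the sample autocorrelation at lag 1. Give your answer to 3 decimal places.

-0.555

Mean x̄ = (67.8 + 55.9 + 70.2 + 54.9 + 71.4 + 48.8 + 56.8 + 57.2)/8 = 60.3750
Deviations from mean: 7.4250, -4.4750, 9.8250, -5.4750, 11.0250, -11.5750, -3.5750, -3.1750
Σ(x_t−x̄)(x_{t+1}−x̄) = (-33.2269) + (-43.9669) + (-53.7919) + (-60.3619) + (-127.6144) + (41.3806) + (11.3506) = -266.2306
Denominator Σ(x_t−x̄)² = 480.0550
r_1 = -266.2306 / 480.0550 = -0.555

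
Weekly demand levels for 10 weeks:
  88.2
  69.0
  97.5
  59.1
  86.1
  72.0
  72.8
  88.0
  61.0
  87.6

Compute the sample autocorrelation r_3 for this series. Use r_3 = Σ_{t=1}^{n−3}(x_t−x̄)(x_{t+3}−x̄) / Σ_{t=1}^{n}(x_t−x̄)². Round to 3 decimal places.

-0.097

Mean x̄ = (88.2 + 69.0 + 97.5 + 59.1 + 86.1 + 72.0 + 72.8 + 88.0 + 61.0 + 87.6)/10 = 78.1300
Numerator Σ_{t=1}^{7}(x_t−x̄)(x_{t+3}−x̄) = -148.5107
Denominator Σ(x_t−x̄)² = 1532.1410
r_3 = -148.5107 / 1532.1410 = -0.097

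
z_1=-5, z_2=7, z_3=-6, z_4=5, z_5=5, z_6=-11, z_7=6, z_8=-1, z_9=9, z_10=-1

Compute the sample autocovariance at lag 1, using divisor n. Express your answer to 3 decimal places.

-23.884

Mean z̄ = (-5 + 7 − 6 + 5 + 5 − 11 + 6 − 1 + 9 − 1)/10 = 0.8000
Σ_{t=1}^{9}(z_t−z̄)(z_{t+1}−z̄) = -238.8400
γ_1 = -238.8400 / 10 = -23.884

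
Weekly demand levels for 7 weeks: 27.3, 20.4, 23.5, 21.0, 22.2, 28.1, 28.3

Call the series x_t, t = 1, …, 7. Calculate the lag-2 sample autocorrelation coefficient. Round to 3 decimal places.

Mean x̄ = (27.3 + 20.4 + 23.5 + 21.0 + 22.2 + 28.1 + 28.3)/7 = 24.4000
Deviations from mean: 2.9000, -4.0000, -0.9000, -3.4000, -2.2000, 3.7000, 3.9000
Σ(x_t−x̄)(x_{t+2}−x̄) = (-2.6100) + (13.6000) + (1.9800) + (-12.5800) + (-8.5800) = -8.1900
Denominator Σ(x_t−x̄)² = 70.5200
r_2 = -8.1900 / 70.5200 = -0.116

-0.116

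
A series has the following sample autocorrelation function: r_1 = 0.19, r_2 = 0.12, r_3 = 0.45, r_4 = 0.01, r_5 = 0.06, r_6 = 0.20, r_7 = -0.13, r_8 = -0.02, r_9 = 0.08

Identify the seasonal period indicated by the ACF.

The largest autocorrelation is r_3 = 0.45, with a weaker echo at lag 6 (0.20); the remaining lags stay at or below 0.19.
The dominant spike at lag 3 indicates a seasonal period of 3.

3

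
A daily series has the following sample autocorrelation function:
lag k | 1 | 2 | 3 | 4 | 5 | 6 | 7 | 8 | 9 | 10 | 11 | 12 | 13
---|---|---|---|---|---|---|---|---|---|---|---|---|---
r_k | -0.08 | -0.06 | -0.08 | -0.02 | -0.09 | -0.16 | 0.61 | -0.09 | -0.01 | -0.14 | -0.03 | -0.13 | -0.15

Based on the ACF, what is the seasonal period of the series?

The largest autocorrelation is r_7 = 0.61; the remaining lags stay at or below -0.01.
The dominant spike at lag 7 indicates a seasonal period of 7.

7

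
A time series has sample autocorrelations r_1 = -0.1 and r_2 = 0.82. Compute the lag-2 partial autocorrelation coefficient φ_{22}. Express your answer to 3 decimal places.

φ_{22} = (r_2 − r_1²) / (1 − r_1²)
r_1² = (-0.1)² = 0.01
Numerator = 0.82 − 0.0100 = 0.8100; denominator = 1 − 0.0100 = 0.9900
φ_{22} = 0.8100 / 0.9900 = 0.818

0.818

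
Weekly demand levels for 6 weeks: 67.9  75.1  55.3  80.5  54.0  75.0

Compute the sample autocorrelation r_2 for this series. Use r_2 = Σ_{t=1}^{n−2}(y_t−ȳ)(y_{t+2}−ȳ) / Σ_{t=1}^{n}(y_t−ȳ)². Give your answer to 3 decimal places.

0.580

Mean ȳ = (67.9 + 75.1 + 55.3 + 80.5 + 54.0 + 75.0)/6 = 67.9667
Σ(y_t−ȳ)(y_{t+2}−ȳ) = (0.8444) + (89.4044) + (176.9111) + (88.1511) = 355.3111
Denominator Σ(y_t−ȳ)² = 612.9533
r_2 = 355.3111 / 612.9533 = 0.580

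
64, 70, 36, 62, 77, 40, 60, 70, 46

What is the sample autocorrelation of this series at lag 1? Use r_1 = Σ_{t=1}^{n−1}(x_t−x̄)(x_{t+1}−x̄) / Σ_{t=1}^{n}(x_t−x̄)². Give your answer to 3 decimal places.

-0.426

Mean x̄ = (64 + 70 + 36 + 62 + 77 + 40 + 60 + 70 + 46)/9 = 58.3333
Numerator Σ_{t=1}^{8}(x_t−x̄)(x_{t+1}−x̄) = -705.1111
Denominator Σ(x_t−x̄)² = 1656.0000
r_1 = -705.1111 / 1656.0000 = -0.426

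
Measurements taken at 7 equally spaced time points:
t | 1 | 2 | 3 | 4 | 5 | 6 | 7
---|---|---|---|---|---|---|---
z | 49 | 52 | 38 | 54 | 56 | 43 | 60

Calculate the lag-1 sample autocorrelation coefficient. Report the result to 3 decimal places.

Mean z̄ = (49 + 52 + 38 + 54 + 56 + 43 + 60)/7 = 50.2857
Σ(z_t−z̄)(z_{t+1}−z̄) = (-2.2041) + (-21.0612) + (-45.6327) + (21.2245) + (-41.6327) + (-70.7755) = -160.0816
Denominator Σ(z_t−z̄)² = 349.4286
r_1 = -160.0816 / 349.4286 = -0.458

-0.458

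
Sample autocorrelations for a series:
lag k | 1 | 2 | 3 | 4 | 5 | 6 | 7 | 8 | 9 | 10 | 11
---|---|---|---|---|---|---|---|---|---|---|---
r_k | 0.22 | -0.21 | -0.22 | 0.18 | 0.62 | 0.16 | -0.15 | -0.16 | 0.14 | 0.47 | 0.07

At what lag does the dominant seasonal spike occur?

5

The largest autocorrelation is r_5 = 0.62, with a weaker echo at lag 10 (0.47); the remaining lags stay at or below 0.22.
The dominant spike at lag 5 indicates a seasonal period of 5.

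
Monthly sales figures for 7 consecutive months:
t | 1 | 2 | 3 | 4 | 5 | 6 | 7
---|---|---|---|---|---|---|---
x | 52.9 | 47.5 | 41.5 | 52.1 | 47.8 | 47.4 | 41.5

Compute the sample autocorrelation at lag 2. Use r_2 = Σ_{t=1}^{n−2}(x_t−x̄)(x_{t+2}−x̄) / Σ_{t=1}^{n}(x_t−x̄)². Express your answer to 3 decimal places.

-0.302

Mean x̄ = (52.9 + 47.5 + 41.5 + 52.1 + 47.8 + 47.4 + 41.5)/7 = 47.2429
Deviations from mean: 5.6571, 0.2571, -5.7429, 4.8571, 0.5571, 0.1571, -5.7429
Numerator Σ_{t=1}^{5}(x_t−x̄)(x_{t+2}−x̄) = -36.8751
Denominator Σ(x_t−x̄)² = 121.9571
r_2 = -36.8751 / 121.9571 = -0.302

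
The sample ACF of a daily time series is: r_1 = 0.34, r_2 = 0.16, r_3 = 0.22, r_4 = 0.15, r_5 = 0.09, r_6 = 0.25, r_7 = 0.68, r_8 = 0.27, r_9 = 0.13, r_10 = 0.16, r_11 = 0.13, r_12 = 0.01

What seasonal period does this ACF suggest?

7

The largest autocorrelation is r_7 = 0.68; the remaining lags stay at or below 0.34. The elevated value at lag 1 (0.34), dropping to 0.16 at lag 2, reflects decaying short-term dependence rather than seasonality.
The dominant spike at lag 7 indicates a seasonal period of 7.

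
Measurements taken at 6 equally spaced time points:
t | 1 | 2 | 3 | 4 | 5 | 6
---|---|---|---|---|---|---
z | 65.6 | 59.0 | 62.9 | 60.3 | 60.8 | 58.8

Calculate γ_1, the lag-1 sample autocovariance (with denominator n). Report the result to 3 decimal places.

-2.262

Mean z̄ = (65.6 + 59.0 + 62.9 + 60.3 + 60.8 + 58.8)/6 = 61.2333
Deviations: 4.3667, -2.2333, 1.6667, -0.9333, -0.4333, -2.4333
Σ_{t=1}^{5}(z_t−z̄)(z_{t+1}−z̄) = -13.5711
γ_1 = -13.5711 / 6 = -2.262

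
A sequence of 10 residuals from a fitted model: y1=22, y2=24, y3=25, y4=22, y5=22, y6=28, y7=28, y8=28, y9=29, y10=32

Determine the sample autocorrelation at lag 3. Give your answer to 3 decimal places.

0.218

Mean ȳ = (22 + 24 + 25 + 22 + 22 + 28 + 28 + 28 + 29 + 32)/10 = 26.0000
Numerator Σ_{t=1}^{7}(y_t−ȳ)(y_{t+3}−ȳ) = 24.0000
Denominator Σ(y_t−ȳ)² = 110.0000
r_3 = 24.0000 / 110.0000 = 0.218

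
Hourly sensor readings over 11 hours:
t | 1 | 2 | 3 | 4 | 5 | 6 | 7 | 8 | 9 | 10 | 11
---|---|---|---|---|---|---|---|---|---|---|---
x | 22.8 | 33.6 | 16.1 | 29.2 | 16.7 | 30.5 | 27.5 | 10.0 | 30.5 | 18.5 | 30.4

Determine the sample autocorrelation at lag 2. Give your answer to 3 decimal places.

0.295

Mean x̄ = (22.8 + 33.6 + 16.1 + 29.2 + 16.7 + 30.5 + 27.5 + 10.0 + 30.5 + 18.5 + 30.4)/11 = 24.1636
Numerator Σ_{t=1}^{9}(x_t−x̄)(x_{t+2}−x̄) = 176.8437
Denominator Σ(x_t−x̄)² = 600.0055
r_2 = 176.8437 / 600.0055 = 0.295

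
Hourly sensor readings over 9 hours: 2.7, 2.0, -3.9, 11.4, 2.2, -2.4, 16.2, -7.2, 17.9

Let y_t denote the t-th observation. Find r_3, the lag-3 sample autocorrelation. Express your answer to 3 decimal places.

Mean ȳ = (2.7 + 2.0 − 3.9 + 11.4 + 2.2 − 2.4 + 16.2 − 7.2 + 17.9)/9 = 4.3222
Numerator Σ_{t=1}^{6}(y_t−ȳ)(y_{t+3}−ȳ) = 65.9663
Denominator Σ(y_t−ȳ)² = 633.6156
r_3 = 65.9663 / 633.6156 = 0.104

0.104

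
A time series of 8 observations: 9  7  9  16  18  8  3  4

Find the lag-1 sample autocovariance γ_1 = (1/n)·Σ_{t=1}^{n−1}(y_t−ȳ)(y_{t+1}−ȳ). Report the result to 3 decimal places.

Mean ȳ = (9 + 7 + 9 + 16 + 18 + 8 + 3 + 4)/8 = 9.2500
Σ_{t=1}^{7}(y_t−ȳ)(y_{t+1}−ȳ) = 88.1875
γ_1 = 88.1875 / 8 = 11.023

11.023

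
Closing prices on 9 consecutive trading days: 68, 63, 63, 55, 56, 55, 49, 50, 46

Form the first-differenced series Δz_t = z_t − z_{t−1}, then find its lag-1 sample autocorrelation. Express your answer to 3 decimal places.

-0.674

First differences Δz: -5, 0, -8, 1, -1, -6, 1, -4
Mean of differences = -2.7500
Numerator Σ(Δz_t−Δz̄)(Δz_{t+1}−Δz̄) = -56.3125
Denominator Σ(Δz_t−Δz̄)² = 83.5000
r_1(Δz) = -56.3125 / 83.5000 = -0.674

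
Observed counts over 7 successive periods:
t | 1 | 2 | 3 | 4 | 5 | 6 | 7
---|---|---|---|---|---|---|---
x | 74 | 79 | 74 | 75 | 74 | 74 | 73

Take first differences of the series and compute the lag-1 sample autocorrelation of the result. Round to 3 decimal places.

First differences Δx: 5, -5, 1, -1, 0, -1
Mean of differences = -0.1667
Numerator Σ(Δx_t−Δx̄)(Δx_{t+1}−Δx̄) = -31.8611
Denominator Σ(Δx_t−Δx̄)² = 52.8333
r_1(Δx) = -31.8611 / 52.8333 = -0.603

-0.603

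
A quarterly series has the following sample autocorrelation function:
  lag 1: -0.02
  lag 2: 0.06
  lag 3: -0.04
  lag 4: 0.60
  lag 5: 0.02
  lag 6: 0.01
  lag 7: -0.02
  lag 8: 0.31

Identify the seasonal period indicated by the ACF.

The largest autocorrelation is r_4 = 0.60, with a weaker echo at lag 8 (0.31); the remaining lags stay at or below 0.06.
The dominant spike at lag 4 indicates a seasonal period of 4.

4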